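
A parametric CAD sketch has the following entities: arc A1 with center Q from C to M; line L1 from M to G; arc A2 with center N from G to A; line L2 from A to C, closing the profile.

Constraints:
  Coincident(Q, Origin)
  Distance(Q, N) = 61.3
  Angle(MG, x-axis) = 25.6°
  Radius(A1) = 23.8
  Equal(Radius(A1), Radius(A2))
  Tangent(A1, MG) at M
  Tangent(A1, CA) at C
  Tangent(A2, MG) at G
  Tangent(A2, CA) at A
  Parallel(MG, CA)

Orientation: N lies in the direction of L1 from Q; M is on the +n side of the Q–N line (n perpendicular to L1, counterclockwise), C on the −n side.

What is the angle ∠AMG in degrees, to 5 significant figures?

37.830°

Tangency of A1 to both parallel lines with radius 23.8 puts M and C at Q ± 23.8·n: M = (-10.284, 21.464), C = (10.284, -21.464). Equal radii place G and A the same way about N: G = N + 23.8·n = (44.999, 47.950), A = N − 23.8·n = (65.566, 5.0232). Then cos ∠AMG = MA·MG / (|MA||MG|), giving 37.830°.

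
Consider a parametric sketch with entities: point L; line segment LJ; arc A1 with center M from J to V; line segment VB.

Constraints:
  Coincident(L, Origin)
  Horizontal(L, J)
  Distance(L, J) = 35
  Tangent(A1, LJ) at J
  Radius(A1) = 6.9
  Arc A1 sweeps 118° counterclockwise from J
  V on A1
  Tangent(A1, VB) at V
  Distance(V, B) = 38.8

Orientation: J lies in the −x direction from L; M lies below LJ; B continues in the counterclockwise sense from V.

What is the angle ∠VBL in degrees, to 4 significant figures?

55.26°

On A1, J sits at bearing 90° from M; a 118° counterclockwise sweep puts V at bearing 208°, so V = M + 6.9·(cos 208°, sin 208°) = (-41.09, -10.14). Tangency of A1 to VB means the radius MV is perpendicular to VB, so VB runs along (−sin 208°, cos 208°); with |VB| = 38.8, B = (-22.88, -44.40). Then cos ∠VBL = BV·BL / (|BV||BL|), giving 55.26°.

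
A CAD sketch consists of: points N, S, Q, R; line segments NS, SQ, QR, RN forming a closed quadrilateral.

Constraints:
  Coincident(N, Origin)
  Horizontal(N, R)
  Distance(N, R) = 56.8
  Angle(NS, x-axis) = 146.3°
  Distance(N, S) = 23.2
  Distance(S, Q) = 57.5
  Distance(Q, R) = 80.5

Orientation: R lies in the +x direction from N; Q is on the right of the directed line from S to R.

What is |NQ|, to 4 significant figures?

45.24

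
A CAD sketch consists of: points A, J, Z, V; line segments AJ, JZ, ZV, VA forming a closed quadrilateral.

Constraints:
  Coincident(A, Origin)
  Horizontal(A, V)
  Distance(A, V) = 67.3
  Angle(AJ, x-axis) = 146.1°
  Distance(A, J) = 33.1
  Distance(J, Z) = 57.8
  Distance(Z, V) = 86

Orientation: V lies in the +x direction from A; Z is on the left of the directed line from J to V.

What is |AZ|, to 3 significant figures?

63.9

Checks: |JZ| = 57.80 ✓; |ZV| = 86.00 ✓.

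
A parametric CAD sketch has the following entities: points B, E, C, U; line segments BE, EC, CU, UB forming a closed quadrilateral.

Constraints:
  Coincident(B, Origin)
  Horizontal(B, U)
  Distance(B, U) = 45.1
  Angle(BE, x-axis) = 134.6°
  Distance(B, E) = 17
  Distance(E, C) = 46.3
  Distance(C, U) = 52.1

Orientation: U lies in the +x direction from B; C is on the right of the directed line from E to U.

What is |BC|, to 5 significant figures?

31.714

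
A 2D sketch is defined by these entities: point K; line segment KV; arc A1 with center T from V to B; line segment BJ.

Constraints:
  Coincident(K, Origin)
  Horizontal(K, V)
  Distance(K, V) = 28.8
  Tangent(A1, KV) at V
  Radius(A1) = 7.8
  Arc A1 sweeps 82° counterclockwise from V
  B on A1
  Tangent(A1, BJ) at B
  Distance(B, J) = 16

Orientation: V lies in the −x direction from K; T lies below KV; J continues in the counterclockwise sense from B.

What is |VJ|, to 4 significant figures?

24.66

K is at the origin; K and V share the same y with |KV| = 28.8 and V on the −x side, so V = (-28.80, 0.000). The tangent condition forces TV to be normal to KV, so T = V + (0, -7.8) = (-28.80, -7.800). On A1, V sits at bearing 90° from T; an 82° counterclockwise sweep puts B at bearing 172°, so B = T + 7.8·(cos 172°, sin 172°) = (-36.52, -6.714). Since A1 is tangent to BJ there, TB ⟂ BJ, so BJ runs along (−sin 172°, cos 172°); with |BJ| = 16.0, J = (-38.75, -22.56). Then |VJ| = |J − V| = 24.66.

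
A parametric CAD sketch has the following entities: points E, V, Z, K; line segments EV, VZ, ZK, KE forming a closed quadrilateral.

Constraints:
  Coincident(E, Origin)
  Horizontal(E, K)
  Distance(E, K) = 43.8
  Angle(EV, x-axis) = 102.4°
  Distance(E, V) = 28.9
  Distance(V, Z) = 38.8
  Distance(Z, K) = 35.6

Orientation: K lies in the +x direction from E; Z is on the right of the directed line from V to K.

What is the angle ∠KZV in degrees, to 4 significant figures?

100.9°

Checks: |VZ| = 38.80 ✓; |ZK| = 35.60 ✓.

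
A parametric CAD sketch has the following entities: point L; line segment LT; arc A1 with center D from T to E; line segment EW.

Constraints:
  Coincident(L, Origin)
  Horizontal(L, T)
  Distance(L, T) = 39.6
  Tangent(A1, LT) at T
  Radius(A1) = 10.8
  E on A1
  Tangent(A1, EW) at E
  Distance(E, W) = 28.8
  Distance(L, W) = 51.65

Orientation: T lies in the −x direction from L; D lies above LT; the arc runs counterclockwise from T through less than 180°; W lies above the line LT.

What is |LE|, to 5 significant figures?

31.240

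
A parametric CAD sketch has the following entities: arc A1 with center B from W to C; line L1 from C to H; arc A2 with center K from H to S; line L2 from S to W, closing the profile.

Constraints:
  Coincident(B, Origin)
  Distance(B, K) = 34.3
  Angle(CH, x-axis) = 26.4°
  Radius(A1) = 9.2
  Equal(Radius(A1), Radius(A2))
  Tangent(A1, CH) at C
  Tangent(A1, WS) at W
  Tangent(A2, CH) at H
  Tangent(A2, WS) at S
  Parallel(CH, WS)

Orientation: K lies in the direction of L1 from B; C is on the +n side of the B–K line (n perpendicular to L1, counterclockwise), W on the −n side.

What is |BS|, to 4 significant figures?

35.51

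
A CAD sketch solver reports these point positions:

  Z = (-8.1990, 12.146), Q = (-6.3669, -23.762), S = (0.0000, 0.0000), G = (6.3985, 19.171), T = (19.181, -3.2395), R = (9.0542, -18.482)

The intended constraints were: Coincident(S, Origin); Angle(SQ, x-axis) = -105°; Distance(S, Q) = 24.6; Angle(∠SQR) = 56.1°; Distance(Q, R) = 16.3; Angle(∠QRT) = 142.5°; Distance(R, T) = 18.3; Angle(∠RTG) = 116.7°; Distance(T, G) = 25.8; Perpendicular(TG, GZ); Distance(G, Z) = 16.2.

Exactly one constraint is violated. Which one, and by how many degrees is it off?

Perpendicular(TG, GZ) — off by 4.00°.

S = (0.00, 0.00) ✓; SQ at -105.0° ✓; |SQ| = 24.60 ✓; ∠SQR = 56.10° ✓; |QR| = 16.30 ✓; ∠QRT = 142.5° ✓; |RT| = 18.30 ✓; ∠RTG = 116.7° ✓; |TG| = 25.80 ✓; ∠(TG, GZ) = 86.00° ✗; |GZ| = 16.20 ✓.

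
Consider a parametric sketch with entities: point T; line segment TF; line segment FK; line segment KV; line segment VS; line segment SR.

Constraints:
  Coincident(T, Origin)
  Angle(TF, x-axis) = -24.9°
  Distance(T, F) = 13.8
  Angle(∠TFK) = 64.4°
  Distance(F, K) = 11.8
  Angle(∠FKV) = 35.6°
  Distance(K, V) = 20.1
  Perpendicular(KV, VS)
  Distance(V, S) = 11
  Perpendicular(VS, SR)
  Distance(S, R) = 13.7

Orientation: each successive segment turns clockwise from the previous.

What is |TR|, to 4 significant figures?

18.58

T is at the origin; TF runs at -24.9° with length 13.8, so F = (12.52, -5.810). ∠TFK = 64.4° gives FK at -140.5° from the x-axis; with |FK| = 11.8, K = (3.412, -13.32). ∠FKV = 35.6° gives KV at 75.10° from the x-axis; with |KV| = 20.1, V = (8.580, 6.108). KV is perpendicular to VS, so VS runs at -14.90°; with |VS| = 11.0, S = (19.21, 3.280). VS is perpendicular to SR, so SR runs at -104.9°; with |SR| = 13.7, R = (15.69, -9.960). Then |TR| = |R − T| = 18.58.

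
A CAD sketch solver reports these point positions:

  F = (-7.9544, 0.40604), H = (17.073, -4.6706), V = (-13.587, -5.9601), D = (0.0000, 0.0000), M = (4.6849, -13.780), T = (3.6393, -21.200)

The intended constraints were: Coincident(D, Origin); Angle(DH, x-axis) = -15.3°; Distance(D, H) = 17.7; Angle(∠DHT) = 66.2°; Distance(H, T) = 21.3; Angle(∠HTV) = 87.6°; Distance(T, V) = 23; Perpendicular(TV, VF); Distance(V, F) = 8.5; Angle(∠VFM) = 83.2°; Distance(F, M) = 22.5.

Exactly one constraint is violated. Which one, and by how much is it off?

Distance(F, M) = 22.5 — off by 3.50.

D = (0.00, 0.00) ✓; DH at -15.30° ✓; |DH| = 17.70 ✓; ∠DHT = 66.20° ✓; |HT| = 21.30 ✓; ∠HTV = 87.60° ✓; |TV| = 23.00 ✓; ∠(TV, VF) = 90.00° ✓; |VF| = 8.500 ✓; ∠VFM = 83.20° ✓; |FM| = 19.00 ✗.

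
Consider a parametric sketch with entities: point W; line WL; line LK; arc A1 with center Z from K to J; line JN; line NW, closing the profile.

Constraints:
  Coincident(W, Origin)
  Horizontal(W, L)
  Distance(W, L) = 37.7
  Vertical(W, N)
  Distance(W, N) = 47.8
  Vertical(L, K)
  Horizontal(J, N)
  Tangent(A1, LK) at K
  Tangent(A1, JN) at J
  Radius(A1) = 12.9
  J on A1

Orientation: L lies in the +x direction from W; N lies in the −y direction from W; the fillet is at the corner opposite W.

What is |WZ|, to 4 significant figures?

42.81

W is at the origin; WL is horizontal with |WL| = 37.7 and L on the +x side, so L = (37.70, 0.000). W and N share the same x with |WN| = 47.8 and N on the −y side, so N = (0.000, -47.80). The virtual corner opposite W is at (37.70, -47.80). Tangency of A1 to LK means the radius ZK is perpendicular to LK and tangency of A1 to JN means the radius ZJ is perpendicular to JN, with radius 12.9, so the center Z sits 12.9 in from both sides at Z = (24.80, -34.90). Then |WZ| = |Z − W| = 42.81.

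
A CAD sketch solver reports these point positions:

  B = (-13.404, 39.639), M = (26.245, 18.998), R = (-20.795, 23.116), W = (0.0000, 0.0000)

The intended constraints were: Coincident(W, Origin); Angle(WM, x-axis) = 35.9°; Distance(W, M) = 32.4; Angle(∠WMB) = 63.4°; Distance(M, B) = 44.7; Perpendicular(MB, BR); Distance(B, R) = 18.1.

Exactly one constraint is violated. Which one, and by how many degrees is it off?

Perpendicular(MB, BR) — off by 3.40°.

W = (0.00, 0.00) ✓; WM at 35.90° ✓; |WM| = 32.40 ✓; ∠WMB = 63.40° ✓; |MB| = 44.70 ✓; ∠(MB, BR) = 93.40° ✗; |BR| = 18.10 ✓.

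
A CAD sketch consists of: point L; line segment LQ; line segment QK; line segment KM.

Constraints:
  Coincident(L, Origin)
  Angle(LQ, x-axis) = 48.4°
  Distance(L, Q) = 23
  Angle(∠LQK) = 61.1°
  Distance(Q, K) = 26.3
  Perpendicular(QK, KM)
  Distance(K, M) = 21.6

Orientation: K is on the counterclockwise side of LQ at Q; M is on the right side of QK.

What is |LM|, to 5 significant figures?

44.412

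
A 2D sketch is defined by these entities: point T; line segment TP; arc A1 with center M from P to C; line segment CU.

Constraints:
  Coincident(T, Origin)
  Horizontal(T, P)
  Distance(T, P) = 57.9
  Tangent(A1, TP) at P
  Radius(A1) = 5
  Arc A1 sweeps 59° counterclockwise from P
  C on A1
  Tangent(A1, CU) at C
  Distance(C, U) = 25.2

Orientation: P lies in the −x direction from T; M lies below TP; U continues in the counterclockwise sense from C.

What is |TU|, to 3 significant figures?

78.9

T is at the origin; TP is horizontal with |TP| = 57.9 and P on the −x side, so P = (-57.9, 0.00). A1 meets TP tangentially, so MP is at right angles to TP, so M = P + (0, -5) = (-57.9, -5.00). On A1, P sits at bearing 90° from M; a 59° counterclockwise sweep puts C at bearing 149°, so C = M + 5.0·(cos 149°, sin 149°) = (-62.2, -2.42). Since A1 is tangent to CU there, MC ⟂ CU, so CU runs along (−sin 149°, cos 149°); with |CU| = 25.2, U = (-75.2, -24.0). Then |TU| = |U − T| = 78.9.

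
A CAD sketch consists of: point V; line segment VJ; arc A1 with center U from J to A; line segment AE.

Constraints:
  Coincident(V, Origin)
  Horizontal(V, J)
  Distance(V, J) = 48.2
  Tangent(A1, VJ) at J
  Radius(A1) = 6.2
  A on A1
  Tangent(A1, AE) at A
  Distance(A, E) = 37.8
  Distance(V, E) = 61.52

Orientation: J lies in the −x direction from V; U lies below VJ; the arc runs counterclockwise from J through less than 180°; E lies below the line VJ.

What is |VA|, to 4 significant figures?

54.71

V is at the origin; VJ is horizontal with |VJ| = 48.2 and J on the −x side, so J = (-48.20, 0.000). Since A1 is tangent to VJ there, UJ ⟂ VJ, so U = J + (0, -6.2) = (-48.20, -6.200). Since UA ⟂ AE (tangency), |UE| = √(6.2² + 37.8²) = 38.31 regardless of where A sits on A1. So E lies on both circle(V, 61.52) and circle(U, 38.31); the below-VJ intersection is E = (-42.86, -44.13). A is the foot of the tangent from E: A = (-54.12, -8.046).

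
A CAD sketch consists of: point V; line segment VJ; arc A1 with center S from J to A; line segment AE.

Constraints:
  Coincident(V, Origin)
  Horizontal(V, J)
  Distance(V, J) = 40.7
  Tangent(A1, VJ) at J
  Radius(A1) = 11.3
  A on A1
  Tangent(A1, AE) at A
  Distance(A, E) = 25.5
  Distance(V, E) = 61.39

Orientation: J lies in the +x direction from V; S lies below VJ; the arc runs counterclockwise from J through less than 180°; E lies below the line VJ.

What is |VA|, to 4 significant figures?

36.88

Checks: ∠(SJ, JV) = 90.00° ✓; |SJ| = 11.30 ✓; |SA| = 11.30 ✓; ∠(SA, AE) = 90.00° ✓; |AE| = 25.50 ✓; |VE| = 61.39 ✓.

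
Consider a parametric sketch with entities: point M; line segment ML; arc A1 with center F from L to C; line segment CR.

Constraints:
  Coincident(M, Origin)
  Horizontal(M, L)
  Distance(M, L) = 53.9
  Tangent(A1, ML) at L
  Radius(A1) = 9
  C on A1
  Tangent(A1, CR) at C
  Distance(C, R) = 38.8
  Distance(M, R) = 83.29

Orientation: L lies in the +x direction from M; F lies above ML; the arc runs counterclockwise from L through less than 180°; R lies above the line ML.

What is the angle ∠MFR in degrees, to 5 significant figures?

122.90°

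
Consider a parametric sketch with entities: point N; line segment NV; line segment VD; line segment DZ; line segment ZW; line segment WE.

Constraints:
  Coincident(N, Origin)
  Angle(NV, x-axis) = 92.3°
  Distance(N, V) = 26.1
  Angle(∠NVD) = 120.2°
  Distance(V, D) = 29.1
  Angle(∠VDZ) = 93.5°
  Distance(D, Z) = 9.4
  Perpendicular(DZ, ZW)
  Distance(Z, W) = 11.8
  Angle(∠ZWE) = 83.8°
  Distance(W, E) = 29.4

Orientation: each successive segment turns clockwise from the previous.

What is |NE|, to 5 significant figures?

52.910

DZ is perpendicular to ZW, so ZW runs at -144.00°; with |ZW| = 11.8, W = (19.474, 27.174). ∠ZWE = 83.8° gives WE at 119.80° from the x-axis; with |WE| = 29.4, E = (4.8630, 52.686). Then |NE| = |E − N| = 52.910.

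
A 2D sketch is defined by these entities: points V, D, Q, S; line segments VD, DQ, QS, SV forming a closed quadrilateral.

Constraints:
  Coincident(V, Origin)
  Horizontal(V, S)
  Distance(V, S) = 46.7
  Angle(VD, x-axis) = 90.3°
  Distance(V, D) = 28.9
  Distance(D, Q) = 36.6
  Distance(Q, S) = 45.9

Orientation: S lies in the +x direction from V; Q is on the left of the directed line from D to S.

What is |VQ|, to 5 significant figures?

55.051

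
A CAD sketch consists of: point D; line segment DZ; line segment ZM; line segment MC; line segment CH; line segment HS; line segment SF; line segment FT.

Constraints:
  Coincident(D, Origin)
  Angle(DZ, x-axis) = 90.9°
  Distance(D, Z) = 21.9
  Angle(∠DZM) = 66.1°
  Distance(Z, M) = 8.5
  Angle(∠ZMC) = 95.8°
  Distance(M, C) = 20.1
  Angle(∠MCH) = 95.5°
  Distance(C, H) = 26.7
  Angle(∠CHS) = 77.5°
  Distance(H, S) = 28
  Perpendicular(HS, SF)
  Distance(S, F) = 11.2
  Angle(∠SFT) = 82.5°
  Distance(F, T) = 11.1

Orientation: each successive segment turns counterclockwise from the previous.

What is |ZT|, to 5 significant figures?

10.101

D is at the origin; DZ runs at 90.9° with length 21.9, so Z = (-0.34399, 21.897). ∠DZM = 66.1° gives ZM at -155.20° from the x-axis; with |ZM| = 8.5, M = (-8.0601, 18.332). ∠ZMC = 95.8° gives MC at -71.000° from the x-axis; with |MC| = 20.1, C = (-1.5162, -0.67297). ∠MCH = 95.5° gives CH at 13.500° from the x-axis; with |CH| = 26.7, H = (24.446, 5.5600). ∠CHS = 77.5° gives HS at 116.00° from the x-axis; with |HS| = 28.0, S = (12.172, 30.726). The perpendicularity gives SF at right angles to HS, so SF runs at -154.00°; with |SF| = 11.2, F = (2.1052, 25.816). ∠SFT = 82.5° gives FT at -56.500° from the x-axis; with |FT| = 11.1, T = (8.2317, 16.560). Then |ZT| = |T − Z| = 10.101.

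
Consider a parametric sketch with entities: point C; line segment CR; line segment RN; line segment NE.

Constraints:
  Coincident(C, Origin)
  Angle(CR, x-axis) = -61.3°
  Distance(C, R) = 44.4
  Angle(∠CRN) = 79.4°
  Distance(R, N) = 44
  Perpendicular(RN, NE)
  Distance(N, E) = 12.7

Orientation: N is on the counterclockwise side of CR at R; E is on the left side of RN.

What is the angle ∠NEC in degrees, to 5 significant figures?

130.81°

C is at the origin; CR runs at -61.3° with length 44.4, so R = 44.4·(cos -61.3°, sin -61.3°) = (21.322, -38.945). ∠CRN = 79.4°, so RN runs at -61.3° + (180° − 79.4°) = 39.300° from the x-axis; with |RN| = 44.0, N = R + 44.0·(cos 39.300°, sin 39.300°) = (55.371, -11.077). RN ⟂ NE; with |NE| = 12.7 on the left of RN, E = N + 12.7·(-0.63338, 0.77384) = (47.327, -1.2488). Then cos ∠NEC = EN·EC / (|EN||EC|), giving 130.81°.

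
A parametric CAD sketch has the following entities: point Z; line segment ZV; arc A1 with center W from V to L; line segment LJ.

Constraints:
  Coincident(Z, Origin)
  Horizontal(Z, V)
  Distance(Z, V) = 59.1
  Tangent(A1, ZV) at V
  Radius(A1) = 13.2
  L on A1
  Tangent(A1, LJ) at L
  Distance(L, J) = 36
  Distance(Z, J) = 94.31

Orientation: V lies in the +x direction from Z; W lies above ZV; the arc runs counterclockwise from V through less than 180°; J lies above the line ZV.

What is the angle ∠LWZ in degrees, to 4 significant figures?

146.1°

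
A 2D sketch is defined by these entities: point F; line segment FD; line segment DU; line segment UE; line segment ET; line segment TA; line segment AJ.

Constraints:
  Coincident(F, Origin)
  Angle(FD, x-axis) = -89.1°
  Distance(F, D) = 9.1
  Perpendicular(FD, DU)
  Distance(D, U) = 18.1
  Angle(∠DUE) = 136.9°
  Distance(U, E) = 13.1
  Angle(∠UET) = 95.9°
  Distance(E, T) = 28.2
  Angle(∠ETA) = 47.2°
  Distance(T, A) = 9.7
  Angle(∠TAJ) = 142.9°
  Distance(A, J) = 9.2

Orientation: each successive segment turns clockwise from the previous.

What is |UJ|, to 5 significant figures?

14.549

∠ETA = 47.2° gives TA at -79.100° from the x-axis; with |TA| = 9.7, A = (-9.1304, 12.619). ∠TAJ = 142.9° gives AJ at -116.20° from the x-axis; with |AJ| = 9.2, J = (-13.192, 4.3638). Then |UJ| = |J − U| = 14.549.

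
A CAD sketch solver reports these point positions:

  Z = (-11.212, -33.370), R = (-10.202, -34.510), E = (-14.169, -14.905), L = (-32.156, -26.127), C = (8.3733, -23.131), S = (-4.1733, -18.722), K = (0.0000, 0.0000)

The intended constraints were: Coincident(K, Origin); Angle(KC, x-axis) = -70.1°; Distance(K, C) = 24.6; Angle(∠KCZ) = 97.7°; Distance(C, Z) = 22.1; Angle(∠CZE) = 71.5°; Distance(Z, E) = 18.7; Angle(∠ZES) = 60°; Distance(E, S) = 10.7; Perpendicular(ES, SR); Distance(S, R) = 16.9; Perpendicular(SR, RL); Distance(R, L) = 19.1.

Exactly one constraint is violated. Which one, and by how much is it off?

Distance(R, L) = 19.1 — off by 4.40.

K = (0.00, 0.00) ✓; KC at -70.10° ✓; |KC| = 24.60 ✓; ∠KCZ = 97.70° ✓; |CZ| = 22.10 ✓; ∠CZE = 71.50° ✓; |ZE| = 18.70 ✓; ∠ZES = 60.00° ✓; |ES| = 10.70 ✓; ∠(ES, SR) = 90.00° ✓; |SR| = 16.90 ✓; ∠(SR, RL) = 90.00° ✓; |RL| = 23.50 ✗.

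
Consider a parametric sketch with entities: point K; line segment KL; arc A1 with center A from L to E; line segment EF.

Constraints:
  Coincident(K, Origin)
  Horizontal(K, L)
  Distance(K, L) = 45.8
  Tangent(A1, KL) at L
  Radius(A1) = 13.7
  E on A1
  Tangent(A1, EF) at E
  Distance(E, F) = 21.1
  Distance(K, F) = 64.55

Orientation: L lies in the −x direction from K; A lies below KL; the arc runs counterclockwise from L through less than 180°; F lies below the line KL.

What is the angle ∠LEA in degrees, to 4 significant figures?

35.81°

Checks: |AE| = 13.70 ✓; ∠(AE, EF) = 90.00° ✓; |EF| = 21.10 ✓; |KF| = 64.55 ✓.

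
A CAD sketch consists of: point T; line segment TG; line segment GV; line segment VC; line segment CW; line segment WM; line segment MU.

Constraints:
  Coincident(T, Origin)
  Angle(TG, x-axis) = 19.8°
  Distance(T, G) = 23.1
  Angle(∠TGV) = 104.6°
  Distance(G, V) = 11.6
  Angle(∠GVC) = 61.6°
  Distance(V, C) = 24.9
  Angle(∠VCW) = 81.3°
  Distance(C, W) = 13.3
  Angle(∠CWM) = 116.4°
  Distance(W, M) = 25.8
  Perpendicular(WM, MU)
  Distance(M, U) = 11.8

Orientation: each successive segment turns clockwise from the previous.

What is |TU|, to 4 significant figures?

33.61

T is at the origin; TG runs at 19.8° with length 23.1, so G = (21.73, 7.825). ∠TGV = 104.6° gives GV at -55.60° from the x-axis; with |GV| = 11.6, V = (28.29, -1.746). ∠GVC = 61.6° gives VC at -174.0° from the x-axis; with |VC| = 24.9, C = (3.524, -4.349). ∠VCW = 81.3° gives CW at 87.30° from the x-axis; with |CW| = 13.3, W = (4.151, 8.936). ∠CWM = 116.4° gives WM at 23.70° from the x-axis; with |WM| = 25.8, M = (27.77, 19.31). WM ⟂ MU, so MU runs at -66.30°; with |MU| = 11.8, U = (32.52, 8.501). Then |TU| = |U − T| = 33.61.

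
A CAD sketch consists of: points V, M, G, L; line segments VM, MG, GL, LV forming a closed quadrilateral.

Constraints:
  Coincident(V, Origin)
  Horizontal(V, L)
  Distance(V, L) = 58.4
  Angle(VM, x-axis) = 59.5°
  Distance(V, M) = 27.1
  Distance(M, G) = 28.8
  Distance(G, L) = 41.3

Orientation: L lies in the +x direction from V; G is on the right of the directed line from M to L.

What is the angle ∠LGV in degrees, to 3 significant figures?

156°

Checks: |MG| = 28.80 ✓; |GL| = 41.30 ✓.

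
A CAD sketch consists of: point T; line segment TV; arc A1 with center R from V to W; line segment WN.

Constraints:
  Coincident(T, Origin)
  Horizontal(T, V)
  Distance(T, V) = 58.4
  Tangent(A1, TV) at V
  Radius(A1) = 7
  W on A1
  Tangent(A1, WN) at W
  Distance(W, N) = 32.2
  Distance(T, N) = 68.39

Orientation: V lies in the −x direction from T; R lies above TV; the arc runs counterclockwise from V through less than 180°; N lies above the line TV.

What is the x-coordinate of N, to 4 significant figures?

-55.59

T is at the origin; T and V share the same y with |TV| = 58.4 and V on the −x side, so V = (-58.40, 0.000). Since A1 is tangent to TV there, RV ⟂ TV, so R = V + (0, 7) = (-58.40, 7.000). Since RW ⟂ WN (tangency), |RN| = √(7.0² + 32.2²) = 32.95 regardless of where W sits on A1. So N lies on both circle(T, 68.39) and circle(R, 32.95); the above-TV intersection is N = (-55.59, 39.83). W is the foot of the tangent from N: W = (-51.46, 7.899).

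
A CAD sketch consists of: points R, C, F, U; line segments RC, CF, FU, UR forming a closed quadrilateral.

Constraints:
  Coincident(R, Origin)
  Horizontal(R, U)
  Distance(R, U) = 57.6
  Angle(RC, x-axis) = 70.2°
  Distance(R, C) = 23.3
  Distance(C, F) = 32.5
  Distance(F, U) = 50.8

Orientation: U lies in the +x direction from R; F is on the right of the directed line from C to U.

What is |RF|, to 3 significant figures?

13.2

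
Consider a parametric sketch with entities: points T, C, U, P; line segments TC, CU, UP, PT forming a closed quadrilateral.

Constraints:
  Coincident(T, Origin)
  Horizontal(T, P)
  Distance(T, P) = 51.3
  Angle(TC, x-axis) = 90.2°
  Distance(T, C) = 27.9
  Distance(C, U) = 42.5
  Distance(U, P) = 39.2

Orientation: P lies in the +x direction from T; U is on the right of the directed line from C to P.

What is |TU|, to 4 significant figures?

18.59

Checks: |CU| = 42.50 ✓; |UP| = 39.20 ✓.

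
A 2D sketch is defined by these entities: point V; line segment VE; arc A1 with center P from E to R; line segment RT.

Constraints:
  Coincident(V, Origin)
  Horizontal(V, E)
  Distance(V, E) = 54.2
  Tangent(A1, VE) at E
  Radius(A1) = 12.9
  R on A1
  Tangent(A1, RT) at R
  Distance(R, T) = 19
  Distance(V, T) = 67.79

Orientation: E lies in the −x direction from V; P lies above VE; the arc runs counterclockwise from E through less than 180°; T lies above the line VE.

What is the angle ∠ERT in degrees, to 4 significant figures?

113.5°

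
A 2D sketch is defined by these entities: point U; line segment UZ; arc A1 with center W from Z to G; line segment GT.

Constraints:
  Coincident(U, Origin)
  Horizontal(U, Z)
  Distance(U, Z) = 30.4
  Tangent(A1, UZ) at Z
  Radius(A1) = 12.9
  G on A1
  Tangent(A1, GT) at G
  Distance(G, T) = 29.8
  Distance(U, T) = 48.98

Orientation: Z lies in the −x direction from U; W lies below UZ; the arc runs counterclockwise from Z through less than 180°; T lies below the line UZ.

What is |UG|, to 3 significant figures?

45.5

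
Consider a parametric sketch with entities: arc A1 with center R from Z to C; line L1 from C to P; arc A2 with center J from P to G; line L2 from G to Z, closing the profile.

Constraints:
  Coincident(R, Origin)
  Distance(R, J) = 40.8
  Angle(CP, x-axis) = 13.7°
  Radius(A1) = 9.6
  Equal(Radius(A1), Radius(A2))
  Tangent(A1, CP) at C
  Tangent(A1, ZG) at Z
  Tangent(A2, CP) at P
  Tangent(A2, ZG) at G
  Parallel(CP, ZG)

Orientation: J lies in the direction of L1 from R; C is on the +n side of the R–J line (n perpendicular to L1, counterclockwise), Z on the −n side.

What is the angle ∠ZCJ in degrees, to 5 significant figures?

76.759°

The slot axis is L1's direction at 13.7°, so u = (cos 13.7°, sin 13.7°) = (0.97155, 0.23684) and n = (−sin 13.7°, cos 13.7°) = (-0.23684, 0.97155). R is at the origin and J lies 40.8 along u from R, so J = 40.8·u = (39.639, 9.6630). Tangency of A1 to both parallel lines with radius 9.6 puts C and Z at R ± 9.6·n: C = (-2.2736, 9.3269), Z = (2.2736, -9.3269). Then cos ∠ZCJ = CZ·CJ / (|CZ||CJ|), giving 76.759°.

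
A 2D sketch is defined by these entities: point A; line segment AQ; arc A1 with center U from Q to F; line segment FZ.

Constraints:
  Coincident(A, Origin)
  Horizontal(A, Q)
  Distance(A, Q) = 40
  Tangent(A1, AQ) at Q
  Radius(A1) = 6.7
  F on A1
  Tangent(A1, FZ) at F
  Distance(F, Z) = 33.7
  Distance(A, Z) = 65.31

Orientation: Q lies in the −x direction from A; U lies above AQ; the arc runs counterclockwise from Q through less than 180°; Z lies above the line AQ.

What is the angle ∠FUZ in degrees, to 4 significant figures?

78.76°

A is at the origin; AQ is horizontal with |AQ| = 40.0 and Q on the −x side, so Q = (-40.00, 0.000). Since A1 is tangent to AQ there, UQ ⟂ AQ, so U = Q + (0, 6.7) = (-40.00, 6.700). Since UF ⟂ FZ (tangency), |UZ| = √(6.7² + 33.7²) = 34.36 regardless of where F sits on A1. So Z lies on both circle(A, 65.31) and circle(U, 34.36); the above-AQ intersection is Z = (-52.65, 38.65). F is the foot of the tangent from Z: F = (-34.37, 10.33).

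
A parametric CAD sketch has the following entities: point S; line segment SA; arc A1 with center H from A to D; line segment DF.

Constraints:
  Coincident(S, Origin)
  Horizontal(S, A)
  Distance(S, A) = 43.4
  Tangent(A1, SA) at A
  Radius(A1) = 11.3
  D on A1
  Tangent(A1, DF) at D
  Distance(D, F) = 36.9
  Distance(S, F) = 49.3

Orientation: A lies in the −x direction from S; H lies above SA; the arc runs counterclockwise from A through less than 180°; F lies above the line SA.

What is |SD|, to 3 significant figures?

33.5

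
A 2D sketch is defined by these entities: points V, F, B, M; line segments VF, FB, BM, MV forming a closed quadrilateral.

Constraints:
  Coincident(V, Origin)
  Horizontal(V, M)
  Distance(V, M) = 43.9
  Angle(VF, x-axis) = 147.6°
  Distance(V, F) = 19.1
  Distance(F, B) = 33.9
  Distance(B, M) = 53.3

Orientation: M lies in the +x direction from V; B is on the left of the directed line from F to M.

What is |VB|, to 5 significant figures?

36.976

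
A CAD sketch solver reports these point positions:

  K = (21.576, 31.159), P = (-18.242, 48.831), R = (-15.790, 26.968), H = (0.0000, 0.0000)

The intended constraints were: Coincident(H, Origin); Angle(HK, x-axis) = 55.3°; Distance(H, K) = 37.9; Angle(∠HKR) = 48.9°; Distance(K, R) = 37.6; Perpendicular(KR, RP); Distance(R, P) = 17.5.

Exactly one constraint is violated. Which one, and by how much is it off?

Distance(R, P) = 17.5 — off by 4.50.

H = (0.00, 0.00) ✓; HK at 55.30° ✓; |HK| = 37.90 ✓; ∠HKR = 48.90° ✓; |KR| = 37.60 ✓; ∠(KR, RP) = 90.00° ✓; |RP| = 22.00 ✗.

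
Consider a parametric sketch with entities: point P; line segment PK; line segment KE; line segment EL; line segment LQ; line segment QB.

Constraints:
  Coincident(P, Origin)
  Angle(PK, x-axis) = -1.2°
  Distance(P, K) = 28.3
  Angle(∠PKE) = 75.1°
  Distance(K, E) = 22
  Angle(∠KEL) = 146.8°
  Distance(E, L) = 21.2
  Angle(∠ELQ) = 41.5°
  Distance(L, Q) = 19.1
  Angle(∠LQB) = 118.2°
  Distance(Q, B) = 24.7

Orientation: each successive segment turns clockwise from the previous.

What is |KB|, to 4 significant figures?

8.242

∠ELQ = 41.5° gives LQ at 82.20° from the x-axis; with |LQ| = 19.1, Q = (8.713, -16.63). ∠LQB = 118.2° gives QB at 20.40° from the x-axis; with |QB| = 24.7, B = (31.86, -8.021). Then |KB| = |B − K| = 8.242.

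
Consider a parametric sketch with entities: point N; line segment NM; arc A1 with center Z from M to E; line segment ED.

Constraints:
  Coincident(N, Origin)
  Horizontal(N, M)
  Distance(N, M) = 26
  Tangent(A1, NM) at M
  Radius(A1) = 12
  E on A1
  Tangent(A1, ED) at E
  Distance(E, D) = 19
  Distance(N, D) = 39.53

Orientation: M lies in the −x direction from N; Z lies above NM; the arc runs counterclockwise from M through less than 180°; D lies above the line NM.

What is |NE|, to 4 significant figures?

21.46

N is at the origin; N and M share the same y with |NM| = 26.0 and M on the −x side, so M = (-26.00, 0.000). A1 meets NM tangentially, so ZM is at right angles to NM, so Z = M + (0, 12) = (-26.00, 12.00). Since ZE ⟂ ED (tangency), |ZD| = √(12.0² + 19.0²) = 22.47 regardless of where E sits on A1. So D lies on both circle(N, 39.53) and circle(Z, 22.47); the above-NM intersection is D = (-20.51, 33.79). E is the foot of the tangent from D: E = (-14.60, 15.74).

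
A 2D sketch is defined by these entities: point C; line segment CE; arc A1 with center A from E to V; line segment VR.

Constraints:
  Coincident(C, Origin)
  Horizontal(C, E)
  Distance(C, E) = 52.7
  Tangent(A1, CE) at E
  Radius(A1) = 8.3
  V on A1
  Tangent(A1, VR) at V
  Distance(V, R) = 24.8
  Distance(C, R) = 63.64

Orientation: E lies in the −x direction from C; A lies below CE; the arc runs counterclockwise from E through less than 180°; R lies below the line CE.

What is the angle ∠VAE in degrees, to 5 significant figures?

106.72°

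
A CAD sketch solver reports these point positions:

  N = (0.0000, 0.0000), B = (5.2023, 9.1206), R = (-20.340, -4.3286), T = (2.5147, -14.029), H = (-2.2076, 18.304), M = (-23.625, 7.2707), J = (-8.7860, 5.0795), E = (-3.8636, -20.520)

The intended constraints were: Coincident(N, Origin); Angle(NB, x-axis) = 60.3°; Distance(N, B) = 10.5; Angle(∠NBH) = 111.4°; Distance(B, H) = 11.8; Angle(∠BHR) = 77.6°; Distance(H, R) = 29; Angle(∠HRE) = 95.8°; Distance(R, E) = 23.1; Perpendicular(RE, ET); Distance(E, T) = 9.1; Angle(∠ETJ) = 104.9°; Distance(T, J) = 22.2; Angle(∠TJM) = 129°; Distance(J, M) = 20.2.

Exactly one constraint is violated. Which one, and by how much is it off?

Distance(J, M) = 20.2 — off by 5.20.

N = (0.00, 0.00) ✓; NB at 60.30° ✓; |NB| = 10.50 ✓; ∠NBH = 111.4° ✓; |BH| = 11.80 ✓; ∠BHR = 77.60° ✓; |HR| = 29.00 ✓; ∠HRE = 95.80° ✓; |RE| = 23.10 ✓; ∠(RE, ET) = 90.00° ✓; |ET| = 9.100 ✓; ∠ETJ = 104.9° ✓; |TJ| = 22.20 ✓; ∠TJM = 129.0° ✓; |JM| = 15.00 ✗.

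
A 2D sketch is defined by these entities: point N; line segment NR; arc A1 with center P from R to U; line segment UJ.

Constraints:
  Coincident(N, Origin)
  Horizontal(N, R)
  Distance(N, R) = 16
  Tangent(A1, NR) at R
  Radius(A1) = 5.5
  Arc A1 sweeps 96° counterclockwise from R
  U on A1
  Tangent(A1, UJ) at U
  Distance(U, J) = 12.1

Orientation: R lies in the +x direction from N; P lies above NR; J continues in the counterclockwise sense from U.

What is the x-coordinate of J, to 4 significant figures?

20.21

On A1, R sits at bearing -90° from P; a 96° counterclockwise sweep puts U at bearing 6°, so U = P + 5.5·(cos 6°, sin 6°) = (21.47, 6.075). The tangent condition forces PU to be normal to UJ, so UJ runs along (−sin 6°, cos 6°); with |UJ| = 12.1, J = (20.21, 18.11). So J.x = 20.21.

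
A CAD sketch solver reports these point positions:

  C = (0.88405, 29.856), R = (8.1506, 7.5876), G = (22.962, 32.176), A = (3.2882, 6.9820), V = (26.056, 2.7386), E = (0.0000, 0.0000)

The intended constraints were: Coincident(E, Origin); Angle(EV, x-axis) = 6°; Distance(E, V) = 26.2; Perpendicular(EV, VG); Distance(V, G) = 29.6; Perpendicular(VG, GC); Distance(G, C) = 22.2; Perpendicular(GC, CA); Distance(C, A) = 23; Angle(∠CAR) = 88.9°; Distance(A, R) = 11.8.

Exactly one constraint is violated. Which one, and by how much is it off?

Distance(A, R) = 11.8 — off by 6.90.

E = (0.00, 0.00) ✓; EV at 6.000° ✓; |EV| = 26.20 ✓; ∠(EV, VG) = 90.00° ✓; |VG| = 29.60 ✓; ∠(VG, GC) = 90.00° ✓; |GC| = 22.20 ✓; ∠(GC, CA) = 90.00° ✓; |CA| = 23.00 ✓; ∠CAR = 88.90° ✓; |AR| = 4.900 ✗.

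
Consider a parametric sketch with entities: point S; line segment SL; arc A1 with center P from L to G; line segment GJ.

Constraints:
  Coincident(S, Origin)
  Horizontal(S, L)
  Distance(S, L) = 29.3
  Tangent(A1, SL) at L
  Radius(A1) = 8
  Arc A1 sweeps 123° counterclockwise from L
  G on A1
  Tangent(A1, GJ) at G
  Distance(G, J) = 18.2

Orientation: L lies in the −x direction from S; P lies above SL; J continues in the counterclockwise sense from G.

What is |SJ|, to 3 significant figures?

42.7

On A1, L sits at bearing -90° from P; a 123° counterclockwise sweep puts G at bearing 33°, so G = P + 8.0·(cos 33°, sin 33°) = (-22.6, 12.4). Since A1 is tangent to GJ there, PG ⟂ GJ, so GJ runs along (−sin 33°, cos 33°); with |GJ| = 18.2, J = (-32.5, 27.6). Then |SJ| = |J − S| = 42.7.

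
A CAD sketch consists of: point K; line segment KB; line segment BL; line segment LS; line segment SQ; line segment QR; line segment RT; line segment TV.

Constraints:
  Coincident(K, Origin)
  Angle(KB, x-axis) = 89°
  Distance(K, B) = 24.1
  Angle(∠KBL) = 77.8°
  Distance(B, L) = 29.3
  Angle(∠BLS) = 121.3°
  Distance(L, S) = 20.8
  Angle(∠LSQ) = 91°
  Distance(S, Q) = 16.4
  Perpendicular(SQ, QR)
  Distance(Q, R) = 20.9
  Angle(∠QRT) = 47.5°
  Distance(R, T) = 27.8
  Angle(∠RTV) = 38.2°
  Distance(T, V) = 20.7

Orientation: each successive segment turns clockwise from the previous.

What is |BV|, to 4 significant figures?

33.71

∠QRT = 47.5° gives RT at -23.40° from the x-axis; with |RT| = 27.8, T = (38.59, 0.9773). ∠RTV = 38.2° gives TV at -165.2° from the x-axis; with |TV| = 20.7, V = (18.57, -4.310). Then |BV| = |V − B| = 33.71.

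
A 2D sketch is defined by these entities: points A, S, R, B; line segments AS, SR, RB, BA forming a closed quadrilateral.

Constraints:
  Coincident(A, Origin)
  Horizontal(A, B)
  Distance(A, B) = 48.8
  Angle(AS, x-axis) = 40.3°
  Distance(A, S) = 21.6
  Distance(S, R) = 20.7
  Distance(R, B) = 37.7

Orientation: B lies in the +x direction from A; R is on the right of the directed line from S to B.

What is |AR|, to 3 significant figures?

13.1

A is at the origin; A and B share the same y with |AB| = 48.8 and B in +x, so B = (48.8, 0). AS runs at 40.3° with |AS| = 21.6, so S = (16.5, 14.0). R is determined by |SR| = 20.7 and |RB| = 37.7 together: it lies at the intersection of circle(S, 20.7) and circle(B, 37.7). With |SB| = 35.2, the foot of the radical line on SB is 3.51 from S and the perpendicular offset is √(20.7² − 3.51²) = 20.4. Taking the right-of-SB solution: R = (11.6, -6.15).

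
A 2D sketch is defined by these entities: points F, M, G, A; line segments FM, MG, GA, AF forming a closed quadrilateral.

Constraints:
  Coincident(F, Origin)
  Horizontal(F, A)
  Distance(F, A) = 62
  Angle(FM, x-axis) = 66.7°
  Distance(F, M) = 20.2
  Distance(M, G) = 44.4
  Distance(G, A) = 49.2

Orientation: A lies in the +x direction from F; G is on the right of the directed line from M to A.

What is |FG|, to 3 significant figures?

31.1

Checks: |MG| = 44.40 ✓; |GA| = 49.20 ✓.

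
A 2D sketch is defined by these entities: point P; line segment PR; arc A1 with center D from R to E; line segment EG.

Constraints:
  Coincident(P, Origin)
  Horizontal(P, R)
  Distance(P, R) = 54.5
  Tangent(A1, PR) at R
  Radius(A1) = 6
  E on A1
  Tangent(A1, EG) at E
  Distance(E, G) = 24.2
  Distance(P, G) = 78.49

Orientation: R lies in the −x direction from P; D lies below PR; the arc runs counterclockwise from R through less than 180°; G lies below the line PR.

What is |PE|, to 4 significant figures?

58.56

Checks: |DE| = 6.000 ✓; ∠(DE, EG) = 90.00° ✓; |EG| = 24.20 ✓; |PG| = 78.49 ✓.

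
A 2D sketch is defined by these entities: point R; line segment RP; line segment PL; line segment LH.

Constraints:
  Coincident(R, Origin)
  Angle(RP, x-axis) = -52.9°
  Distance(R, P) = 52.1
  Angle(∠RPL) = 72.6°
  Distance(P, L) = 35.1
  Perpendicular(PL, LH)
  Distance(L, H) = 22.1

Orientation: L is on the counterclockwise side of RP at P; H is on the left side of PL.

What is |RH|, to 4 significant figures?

33.82

R is at the origin; RP runs at -52.9° with length 52.1, so P = 52.1·(cos -52.9°, sin -52.9°) = (31.43, -41.55). ∠RPL = 72.6°, so PL runs at -52.9° + (180° − 72.6°) = 54.50° from the x-axis; with |PL| = 35.1, L = P + 35.1·(cos 54.50°, sin 54.50°) = (51.81, -12.98). PL ⟂ LH; with |LH| = 22.1 on the left of PL, H = L + 22.1·(-0.8141, 0.5807) = (33.82, -0.1451). Then |RH| = |H − R| = 33.82.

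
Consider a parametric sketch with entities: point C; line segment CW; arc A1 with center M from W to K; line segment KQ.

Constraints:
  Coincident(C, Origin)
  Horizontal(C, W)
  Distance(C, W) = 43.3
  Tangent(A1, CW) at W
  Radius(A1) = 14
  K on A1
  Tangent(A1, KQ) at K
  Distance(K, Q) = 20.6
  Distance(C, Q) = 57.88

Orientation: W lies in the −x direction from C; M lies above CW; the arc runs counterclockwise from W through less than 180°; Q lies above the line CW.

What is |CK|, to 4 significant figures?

38.30

Checks: |MK| = 14.00 ✓; ∠(MK, KQ) = 90.00° ✓; |KQ| = 20.60 ✓; |CQ| = 57.88 ✓.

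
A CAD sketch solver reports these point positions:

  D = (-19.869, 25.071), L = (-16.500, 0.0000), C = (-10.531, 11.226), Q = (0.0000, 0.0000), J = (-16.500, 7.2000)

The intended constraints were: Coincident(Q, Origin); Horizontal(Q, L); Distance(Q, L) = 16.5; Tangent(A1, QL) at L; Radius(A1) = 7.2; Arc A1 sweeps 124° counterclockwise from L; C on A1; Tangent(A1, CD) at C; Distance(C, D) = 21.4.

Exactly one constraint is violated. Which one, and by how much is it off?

Distance(C, D) = 21.4 — off by 4.70.

Q = (0.00, 0.00) ✓; Q.y = 0.00, L.y = 0.00 ✓; |QL| = 16.50 ✓; ∠(JL, LQ) = 90.00° ✓; |JL| = 7.200 ✓; bearing(J→C) − bearing(J→L) = 124.0° ✓; |JC| = 7.200 ✓; ∠(JC, CD) = 90.00° ✓; |CD| = 16.70 ✗.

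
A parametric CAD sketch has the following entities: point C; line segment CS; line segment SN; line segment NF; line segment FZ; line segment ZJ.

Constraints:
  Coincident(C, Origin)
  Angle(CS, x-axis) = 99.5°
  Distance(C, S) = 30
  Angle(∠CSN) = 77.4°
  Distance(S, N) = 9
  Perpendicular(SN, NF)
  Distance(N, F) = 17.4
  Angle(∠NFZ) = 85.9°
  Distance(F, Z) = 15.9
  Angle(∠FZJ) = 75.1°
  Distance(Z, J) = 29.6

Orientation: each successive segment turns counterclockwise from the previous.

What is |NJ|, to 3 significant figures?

13.3

C is at the origin; CS runs at 99.5° with length 30.0, so S = (-4.95, 29.6). ∠CSN = 77.4° gives SN at -158° from the x-axis; with |SN| = 9.0, N = (-13.3, 26.2). SN ⟂ NF, so NF runs at -67.9°; with |NF| = 17.4, F = (-6.74, 10.1). ∠NFZ = 85.9° gives FZ at 26.2° from the x-axis; with |FZ| = 15.9, Z = (7.52, 17.1). ∠FZJ = 75.1° gives ZJ at 131° from the x-axis; with |ZJ| = 29.6, J = (-11.9, 39.4). Then |NJ| = |J − N| = 13.3.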